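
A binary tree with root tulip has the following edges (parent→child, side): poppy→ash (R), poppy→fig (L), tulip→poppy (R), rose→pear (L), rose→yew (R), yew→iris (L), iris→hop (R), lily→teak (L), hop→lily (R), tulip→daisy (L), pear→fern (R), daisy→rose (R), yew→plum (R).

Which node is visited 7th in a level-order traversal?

pear

Level-order visits nodes level by level from the root, left to right within each level.
Level 0: tulip
Level 1: daisy, poppy
Level 2: rose, fig, ash
Level 3: pear, yew
Level 4: fern, iris, plum
Level 5: hop
Level 6: lily
Level 7: teak
Full level-order sequence: tulip, daisy, poppy, rose, fig, ash, pear, yew, fern, iris, plum, hop, lily, teak.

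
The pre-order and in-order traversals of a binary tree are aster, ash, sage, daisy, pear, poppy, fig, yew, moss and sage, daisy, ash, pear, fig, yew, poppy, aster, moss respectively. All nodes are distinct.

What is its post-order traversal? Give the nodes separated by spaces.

The first element of pre-order is the root; it splits in-order into left and right subtrees.
Root aster: left subtree has 7 nodes {sage, daisy, ash, pear, fig, yew, poppy}, right has 1 {moss}.
  Root ash: left subtree has 2 nodes {sage, daisy}, right has 4 {pear, fig, yew, poppy}.
    Root sage: left subtree has 0 nodes { }, right has 1 {daisy}.
    Root pear: left subtree has 0 nodes { }, right has 3 {fig, yew, poppy}.
      Root poppy: left subtree has 2 nodes {fig, yew}, right has 0 { }.
        Root fig: left subtree has 0 nodes { }, right has 1 {yew}.

daisy sage yew fig poppy pear ash moss aster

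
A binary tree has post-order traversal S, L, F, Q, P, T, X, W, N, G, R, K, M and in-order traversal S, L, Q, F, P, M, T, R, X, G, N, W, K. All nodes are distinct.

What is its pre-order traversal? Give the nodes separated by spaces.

M P Q L S F K R T G X N W

The last element of post-order is the root; it splits in-order into left and right subtrees.
Root M: left subtree has 5 nodes {S, L, Q, F, P}, right has 7 {T, R, X, G, N, W, K}.
  Root P: left subtree has 4 nodes {S, L, Q, F}, right has 0 { }.
    Root Q: left subtree has 2 nodes {S, L}, right has 1 {F}.
      Root L: left subtree has 1 node {S}, right has 0 { }.
  Root K: left subtree has 6 nodes {T, R, X, G, N, W}, right has 0 { }.
    Root R: left subtree has 1 node {T}, right has 4 {X, G, N, W}.
      Root G: left subtree has 1 node {X}, right has 2 {N, W}.
        Root N: left subtree has 0 nodes { }, right has 1 {W}.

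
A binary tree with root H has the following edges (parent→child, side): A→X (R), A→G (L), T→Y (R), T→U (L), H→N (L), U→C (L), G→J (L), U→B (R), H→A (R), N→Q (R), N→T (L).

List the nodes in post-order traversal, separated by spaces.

Post-order visits the left subtree, then the right subtree, then the node.
At H: go left to N.
  At N: go left to T.
    At T: go left to U.
      At U: go left to C.
        C is a leaf — visit C.
      At U: go right to B.
        B is a leaf — visit B.
      Visit U.
    At T: go right to Y.
      Y is a leaf — visit Y.
    Visit T.
  At N: go right to Q.
    Q is a leaf — visit Q.
  Visit N.
At H: go right to A.
  At A: go left to G.
    At G: go left to J.
      J is a leaf — visit J.
    At G: no right child.
    Visit G.
  At A: go right to X.
    X is a leaf — visit X.
  Visit A.
Visit H.

C B U Y T Q N J G X A H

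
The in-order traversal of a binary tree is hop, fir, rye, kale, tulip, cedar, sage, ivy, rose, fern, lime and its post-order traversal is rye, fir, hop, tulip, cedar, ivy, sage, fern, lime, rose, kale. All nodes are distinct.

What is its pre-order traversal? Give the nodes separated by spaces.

kale hop fir rye rose sage cedar tulip ivy lime fern

The last element of post-order is the root; it splits in-order into left and right subtrees.
Root kale: left subtree has 3 nodes {hop, fir, rye}, right has 7 {tulip, cedar, sage, ivy, rose, fern, lime}.
  Root hop: left subtree has 0 nodes { }, right has 2 {fir, rye}.
    Root fir: left subtree has 0 nodes { }, right has 1 {rye}.
  Root rose: left subtree has 4 nodes {tulip, cedar, sage, ivy}, right has 2 {fern, lime}.
    Root sage: left subtree has 2 nodes {tulip, cedar}, right has 1 {ivy}.
      Root cedar: left subtree has 1 node {tulip}, right has 0 { }.
    Root lime: left subtree has 1 node {fern}, right has 0 { }.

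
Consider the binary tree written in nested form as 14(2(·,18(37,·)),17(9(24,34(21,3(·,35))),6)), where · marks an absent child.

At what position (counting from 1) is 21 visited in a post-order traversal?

Post-order visits the left subtree, then the right subtree, then the node.
At 14: go left to 2.
  At 2: no left child.
  At 2: go right to 18.
    At 18: go left to 37.
      37 is a leaf — visit 37.
    At 18: no right child.
    Visit 18.
  Visit 2.
At 14: go right to 17.
  At 17: go left to 9.
    At 9: go left to 24.
      24 is a leaf — visit 24.
    At 9: go right to 34.
      At 34: go left to 21.
        21 is a leaf — visit 21.
      At 34: go right to 3.
        At 3: no left child.
        At 3: go right to 35.
          35 is a leaf — visit 35.
        Visit 3.
      Visit 34.
    Visit 9.
  At 17: go right to 6.
    6 is a leaf — visit 6.
  Visit 17.
Visit 14.
Full post-order sequence: 37, 18, 2, 24, 21, 35, 3, 34, 9, 6, 17, 14.

5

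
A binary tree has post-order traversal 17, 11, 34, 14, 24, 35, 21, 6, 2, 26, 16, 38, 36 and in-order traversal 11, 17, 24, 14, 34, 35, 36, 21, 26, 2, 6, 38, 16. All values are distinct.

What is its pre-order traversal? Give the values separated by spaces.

The last element of post-order is the root; it splits in-order into left and right subtrees.
Root 36: left subtree has 6 nodes {11, 17, 24, 14, 34, 35}, right has 6 {21, 26, 2, 6, 38, 16}.
  Root 35: left subtree has 5 nodes {11, 17, 24, 14, 34}, right has 0 { }.
    Root 24: left subtree has 2 nodes {11, 17}, right has 2 {14, 34}.
      Root 11: left subtree has 0 nodes { }, right has 1 {17}.
      Root 14: left subtree has 0 nodes { }, right has 1 {34}.
  Root 38: left subtree has 4 nodes {21, 26, 2, 6}, right has 1 {16}.
    Root 26: left subtree has 1 node {21}, right has 2 {2, 6}.
      Root 2: left subtree has 0 nodes { }, right has 1 {6}.

36 35 24 11 17 14 34 38 26 21 2 6 16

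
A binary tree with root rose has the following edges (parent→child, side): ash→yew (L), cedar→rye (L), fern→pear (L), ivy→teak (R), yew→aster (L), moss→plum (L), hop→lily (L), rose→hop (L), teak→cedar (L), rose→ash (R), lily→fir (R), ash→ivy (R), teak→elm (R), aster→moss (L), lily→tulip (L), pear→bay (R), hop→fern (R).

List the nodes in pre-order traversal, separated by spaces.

rose hop lily tulip fir fern pear bay ash yew aster moss plum ivy teak cedar rye elm

Pre-order visits the node, then its left subtree, then its right subtree.
Visit rose.
At rose: go left to hop.
  Visit hop.
  At hop: go left to lily.
    Visit lily.
    At lily: go left to tulip.
      tulip is a leaf — visit tulip.
    At lily: go right to fir.
      fir is a leaf — visit fir.
  At hop: go right to fern.
    Visit fern.
    At fern: go left to pear.
      Visit pear.
      At pear: no left child.
      At pear: go right to bay.
        bay is a leaf — visit bay.
    At fern: no right child.
At rose: go right to ash.
  Visit ash.
  At ash: go left to yew.
    Visit yew.
    At yew: go left to aster.
      Visit aster.
      At aster: go left to moss.
        Visit moss.
        At moss: go left to plum.
          plum is a leaf — visit plum.
        At moss: no right child.
      At aster: no right child.
    At yew: no right child.
  At ash: go right to ivy.
    Visit ivy.
    At ivy: no left child.
    At ivy: go right to teak.
      Visit teak.
      At teak: go left to cedar.
        Visit cedar.
        At cedar: go left to rye.
          rye is a leaf — visit rye.
        At cedar: no right child.
      At teak: go right to elm.
        elm is a leaf — visit elm.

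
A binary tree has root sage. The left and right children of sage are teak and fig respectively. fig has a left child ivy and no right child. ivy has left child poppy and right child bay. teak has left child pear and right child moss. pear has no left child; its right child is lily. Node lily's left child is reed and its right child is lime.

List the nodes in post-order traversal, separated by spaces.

Post-order visits the left subtree, then the right subtree, then the node.
At sage: go left to teak.
  At teak: go left to pear.
    At pear: no left child.
    At pear: go right to lily.
      At lily: go left to reed.
        reed is a leaf — visit reed.
      At lily: go right to lime.
        lime is a leaf — visit lime.
      Visit lily.
    Visit pear.
  At teak: go right to moss.
    moss is a leaf — visit moss.
  Visit teak.
At sage: go right to fig.
  At fig: go left to ivy.
    At ivy: go left to poppy.
      poppy is a leaf — visit poppy.
    At ivy: go right to bay.
      bay is a leaf — visit bay.
    Visit ivy.
  At fig: no right child.
  Visit fig.
Visit sage.

reed lime lily pear moss teak poppy bay ivy fig sage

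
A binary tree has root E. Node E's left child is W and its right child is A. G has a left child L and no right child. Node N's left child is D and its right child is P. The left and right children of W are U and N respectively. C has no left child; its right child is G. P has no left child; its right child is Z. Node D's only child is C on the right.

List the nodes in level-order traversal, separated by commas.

Level-order visits nodes level by level from the root, left to right within each level.
Level 0: E
Level 1: W, A
Level 2: U, N
Level 3: D, P
Level 4: C, Z
Level 5: G
Level 6: L

E, W, A, U, N, D, P, C, Z, G, L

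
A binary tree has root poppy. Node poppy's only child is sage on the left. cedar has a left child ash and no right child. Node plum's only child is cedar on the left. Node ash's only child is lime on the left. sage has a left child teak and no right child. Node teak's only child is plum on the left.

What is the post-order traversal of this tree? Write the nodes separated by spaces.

Post-order visits the left subtree, then the right subtree, then the node.
At poppy: go left to sage.
  At sage: go left to teak.
    At teak: go left to plum.
      At plum: go left to cedar.
        At cedar: go left to ash.
          At ash: go left to lime.
            lime is a leaf — visit lime.
          At ash: no right child.
          Visit ash.
        At cedar: no right child.
        Visit cedar.
      At plum: no right child.
      Visit plum.
    At teak: no right child.
    Visit teak.
  At sage: no right child.
  Visit sage.
At poppy: no right child.
Visit poppy.

lime ash cedar plum teak sage poppy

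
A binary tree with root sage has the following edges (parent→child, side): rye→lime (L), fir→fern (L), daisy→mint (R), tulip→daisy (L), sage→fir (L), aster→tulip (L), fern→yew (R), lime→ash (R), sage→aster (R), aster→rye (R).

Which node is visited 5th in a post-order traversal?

Post-order visits the left subtree, then the right subtree, then the node.
At sage: go left to fir.
  At fir: go left to fern.
    At fern: no left child.
    At fern: go right to yew.
      yew is a leaf — visit yew.
    Visit fern.
  At fir: no right child.
  Visit fir.
At sage: go right to aster.
  At aster: go left to tulip.
    At tulip: go left to daisy.
      At daisy: no left child.
      At daisy: go right to mint.
        mint is a leaf — visit mint.
      Visit daisy.
    At tulip: no right child.
    Visit tulip.
  At aster: go right to rye.
    At rye: go left to lime.
      At lime: no left child.
      At lime: go right to ash.
        ash is a leaf — visit ash.
      Visit lime.
    At rye: no right child.
    Visit rye.
  Visit aster.
Visit sage.
Full post-order sequence: yew, fern, fir, mint, daisy, tulip, ash, lime, rye, aster, sage.

daisy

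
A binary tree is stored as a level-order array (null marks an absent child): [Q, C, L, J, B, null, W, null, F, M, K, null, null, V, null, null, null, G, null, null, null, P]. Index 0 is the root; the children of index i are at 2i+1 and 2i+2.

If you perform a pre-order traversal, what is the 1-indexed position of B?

6

Pre-order visits the node, then its left subtree, then its right subtree.
Visit Q.
At Q: go left to C.
  Visit C.
  At C: go left to J.
    Visit J.
    At J: no left child.
    At J: go right to F.
      Visit F.
      At F: go left to G.
        G is a leaf — visit G.
      At F: no right child.
  At C: go right to B.
    Visit B.
    At B: go left to M.
      M is a leaf — visit M.
    At B: go right to K.
      Visit K.
      At K: go left to P.
        P is a leaf — visit P.
      At K: no right child.
At Q: go right to L.
  Visit L.
  At L: no left child.
  At L: go right to W.
    Visit W.
    At W: go left to V.
      V is a leaf — visit V.
    At W: no right child.
Full pre-order sequence: Q, C, J, F, G, B, M, K, P, L, W, V.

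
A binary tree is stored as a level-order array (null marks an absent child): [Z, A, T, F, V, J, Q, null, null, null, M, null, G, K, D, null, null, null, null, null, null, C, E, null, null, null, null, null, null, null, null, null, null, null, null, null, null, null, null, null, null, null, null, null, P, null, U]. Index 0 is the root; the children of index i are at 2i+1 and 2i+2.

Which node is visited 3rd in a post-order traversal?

Post-order visits the left subtree, then the right subtree, then the node.
At Z: go left to A.
  At A: go left to F.
    F is a leaf — visit F.
  At A: go right to V.
    At V: no left child.
    At V: go right to M.
      At M: go left to C.
        At C: no left child.
        At C: go right to P.
          P is a leaf — visit P.
        Visit C.
      At M: go right to E.
        At E: no left child.
        At E: go right to U.
          U is a leaf — visit U.
        Visit E.
      Visit M.
    Visit V.
  Visit A.
At Z: go right to T.
  At T: go left to J.
    At J: no left child.
    At J: go right to G.
      G is a leaf — visit G.
    Visit J.
  At T: go right to Q.
    At Q: go left to K.
      K is a leaf — visit K.
    At Q: go right to D.
      D is a leaf — visit D.
    Visit Q.
  Visit T.
Visit Z.
Full post-order sequence: F, P, C, U, E, M, V, A, G, J, K, D, Q, T, Z.

C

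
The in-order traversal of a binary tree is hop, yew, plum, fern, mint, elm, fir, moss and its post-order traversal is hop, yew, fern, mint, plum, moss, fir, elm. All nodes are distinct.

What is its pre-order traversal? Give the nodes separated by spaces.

elm plum yew hop mint fern fir moss

The last element of post-order is the root; it splits in-order into left and right subtrees.
Root elm: left subtree has 5 nodes {hop, yew, plum, fern, mint}, right has 2 {fir, moss}.
  Root plum: left subtree has 2 nodes {hop, yew}, right has 2 {fern, mint}.
    Root yew: left subtree has 1 node {hop}, right has 0 { }.
    Root mint: left subtree has 1 node {fern}, right has 0 { }.
  Root fir: left subtree has 0 nodes { }, right has 1 {moss}.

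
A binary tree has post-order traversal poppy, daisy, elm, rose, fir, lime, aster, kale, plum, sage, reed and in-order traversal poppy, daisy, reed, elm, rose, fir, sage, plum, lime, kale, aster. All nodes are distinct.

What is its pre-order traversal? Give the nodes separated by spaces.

The last element of post-order is the root; it splits in-order into left and right subtrees.
Root reed: left subtree has 2 nodes {poppy, daisy}, right has 8 {elm, rose, fir, sage, plum, lime, kale, aster}.
  Root daisy: left subtree has 1 node {poppy}, right has 0 { }.
  Root sage: left subtree has 3 nodes {elm, rose, fir}, right has 4 {plum, lime, kale, aster}.
    Root fir: left subtree has 2 nodes {elm, rose}, right has 0 { }.
      Root rose: left subtree has 1 node {elm}, right has 0 { }.
    Root plum: left subtree has 0 nodes { }, right has 3 {lime, kale, aster}.
      Root kale: left subtree has 1 node {lime}, right has 1 {aster}.

reed daisy poppy sage fir rose elm plum kale lime aster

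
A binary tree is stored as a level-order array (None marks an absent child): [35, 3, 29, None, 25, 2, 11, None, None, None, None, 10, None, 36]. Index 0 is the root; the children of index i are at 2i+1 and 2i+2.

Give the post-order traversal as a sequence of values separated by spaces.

Post-order visits the left subtree, then the right subtree, then the node.
At 35: go left to 3.
  At 3: no left child.
  At 3: go right to 25.
    25 is a leaf — visit 25.
  Visit 3.
At 35: go right to 29.
  At 29: go left to 2.
    At 2: go left to 10.
      10 is a leaf — visit 10.
    At 2: no right child.
    Visit 2.
  At 29: go right to 11.
    At 11: go left to 36.
      36 is a leaf — visit 36.
    At 11: no right child.
    Visit 11.
  Visit 29.
Visit 35.

25 3 10 2 36 11 29 35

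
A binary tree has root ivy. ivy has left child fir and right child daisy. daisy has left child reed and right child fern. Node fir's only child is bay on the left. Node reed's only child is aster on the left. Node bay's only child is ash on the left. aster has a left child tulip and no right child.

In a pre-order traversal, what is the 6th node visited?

reed

Pre-order visits the node, then its left subtree, then its right subtree.
Visit ivy.
At ivy: go left to fir.
  Visit fir.
  At fir: go left to bay.
    Visit bay.
    At bay: go left to ash.
      ash is a leaf — visit ash.
    At bay: no right child.
  At fir: no right child.
At ivy: go right to daisy.
  Visit daisy.
  At daisy: go left to reed.
    Visit reed.
    At reed: go left to aster.
      Visit aster.
      At aster: go left to tulip.
        tulip is a leaf — visit tulip.
      At aster: no right child.
    At reed: no right child.
  At daisy: go right to fern.
    fern is a leaf — visit fern.
Full pre-order sequence: ivy, fir, bay, ash, daisy, reed, aster, tulip, fern.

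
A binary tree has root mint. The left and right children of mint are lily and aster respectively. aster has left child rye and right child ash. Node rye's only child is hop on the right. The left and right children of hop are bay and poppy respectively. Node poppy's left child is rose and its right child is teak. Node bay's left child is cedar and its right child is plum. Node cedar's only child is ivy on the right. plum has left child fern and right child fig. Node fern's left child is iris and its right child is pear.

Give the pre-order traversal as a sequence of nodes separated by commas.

Pre-order visits the node, then its left subtree, then its right subtree.
Visit mint.
At mint: go left to lily.
  lily is a leaf — visit lily.
At mint: go right to aster.
  Visit aster.
  At aster: go left to rye.
    Visit rye.
    At rye: no left child.
    At rye: go right to hop.
      Visit hop.
      At hop: go left to bay.
        Visit bay.
        At bay: go left to cedar.
          Visit cedar.
          At cedar: no left child.
          At cedar: go right to ivy.
            ivy is a leaf — visit ivy.
        At bay: go right to plum.
          Visit plum.
          At plum: go left to fern.
            Visit fern.
            At fern: go left to iris.
              iris is a leaf — visit iris.
            At fern: go right to pear.
              pear is a leaf — visit pear.
          At plum: go right to fig.
            fig is a leaf — visit fig.
      At hop: go right to poppy.
        Visit poppy.
        At poppy: go left to rose.
          rose is a leaf — visit rose.
        At poppy: go right to teak.
          teak is a leaf — visit teak.
  At aster: go right to ash.
    ash is a leaf — visit ash.

mint, lily, aster, rye, hop, bay, cedar, ivy, plum, fern, iris, pear, fig, poppy, rose, teak, ash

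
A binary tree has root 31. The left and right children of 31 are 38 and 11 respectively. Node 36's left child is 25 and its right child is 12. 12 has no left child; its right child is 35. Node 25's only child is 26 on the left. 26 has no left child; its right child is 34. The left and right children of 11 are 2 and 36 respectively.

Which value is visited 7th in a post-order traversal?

12

Post-order visits the left subtree, then the right subtree, then the node.
At 31: go left to 38.
  38 is a leaf — visit 38.
At 31: go right to 11.
  At 11: go left to 2.
    2 is a leaf — visit 2.
  At 11: go right to 36.
    At 36: go left to 25.
      At 25: go left to 26.
        At 26: no left child.
        At 26: go right to 34.
          34 is a leaf — visit 34.
        Visit 26.
      At 25: no right child.
      Visit 25.
    At 36: go right to 12.
      At 12: no left child.
      At 12: go right to 35.
        35 is a leaf — visit 35.
      Visit 12.
    Visit 36.
  Visit 11.
Visit 31.
Full post-order sequence: 38, 2, 34, 26, 25, 35, 12, 36, 11, 31.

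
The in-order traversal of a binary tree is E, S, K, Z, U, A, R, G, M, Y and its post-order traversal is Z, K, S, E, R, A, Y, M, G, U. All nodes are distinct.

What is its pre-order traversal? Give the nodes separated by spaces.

The last element of post-order is the root; it splits in-order into left and right subtrees.
Root U: left subtree has 4 nodes {E, S, K, Z}, right has 5 {A, R, G, M, Y}.
  Root E: left subtree has 0 nodes { }, right has 3 {S, K, Z}.
    Root S: left subtree has 0 nodes { }, right has 2 {K, Z}.
      Root K: left subtree has 0 nodes { }, right has 1 {Z}.
  Root G: left subtree has 2 nodes {A, R}, right has 2 {M, Y}.
    Root A: left subtree has 0 nodes { }, right has 1 {R}.
    Root M: left subtree has 0 nodes { }, right has 1 {Y}.

U E S K Z G A R M Y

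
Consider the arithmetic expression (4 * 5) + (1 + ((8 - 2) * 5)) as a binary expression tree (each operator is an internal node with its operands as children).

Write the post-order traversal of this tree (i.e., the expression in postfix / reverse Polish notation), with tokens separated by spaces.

4 5 * 1 8 2 - 5 * + +

Post-order on an expression tree gives postfix notation: for each operator, emit left operand, right operand, then the operator.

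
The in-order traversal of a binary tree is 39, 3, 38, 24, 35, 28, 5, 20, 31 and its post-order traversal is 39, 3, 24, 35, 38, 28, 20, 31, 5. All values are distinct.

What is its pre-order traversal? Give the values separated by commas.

The last element of post-order is the root; it splits in-order into left and right subtrees.
Root 5: left subtree has 6 nodes {39, 3, 38, 24, 35, 28}, right has 2 {20, 31}.
  Root 28: left subtree has 5 nodes {39, 3, 38, 24, 35}, right has 0 { }.
    Root 38: left subtree has 2 nodes {39, 3}, right has 2 {24, 35}.
      Root 3: left subtree has 1 node {39}, right has 0 { }.
      Root 35: left subtree has 1 node {24}, right has 0 { }.
  Root 31: left subtree has 1 node {20}, right has 0 { }.

5, 28, 38, 3, 39, 35, 24, 31, 20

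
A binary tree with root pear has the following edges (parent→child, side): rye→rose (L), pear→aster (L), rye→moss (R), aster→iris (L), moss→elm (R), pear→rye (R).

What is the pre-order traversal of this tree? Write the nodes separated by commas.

Pre-order visits the node, then its left subtree, then its right subtree.
Visit pear.
At pear: go left to aster.
  Visit aster.
  At aster: go left to iris.
    iris is a leaf — visit iris.
  At aster: no right child.
At pear: go right to rye.
  Visit rye.
  At rye: go left to rose.
    rose is a leaf — visit rose.
  At rye: go right to moss.
    Visit moss.
    At moss: no left child.
    At moss: go right to elm.
      elm is a leaf — visit elm.

pear, aster, iris, rye, rose, moss, elm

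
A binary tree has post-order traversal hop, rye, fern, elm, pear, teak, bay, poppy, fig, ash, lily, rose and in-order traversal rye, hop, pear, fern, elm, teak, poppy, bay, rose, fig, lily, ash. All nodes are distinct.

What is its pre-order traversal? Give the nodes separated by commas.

The last element of post-order is the root; it splits in-order into left and right subtrees.
Root rose: left subtree has 8 nodes {rye, hop, pear, fern, elm, teak, poppy, bay}, right has 3 {fig, lily, ash}.
  Root poppy: left subtree has 6 nodes {rye, hop, pear, fern, elm, teak}, right has 1 {bay}.
    Root teak: left subtree has 5 nodes {rye, hop, pear, fern, elm}, right has 0 { }.
      Root pear: left subtree has 2 nodes {rye, hop}, right has 2 {fern, elm}.
        Root rye: left subtree has 0 nodes { }, right has 1 {hop}.
        Root elm: left subtree has 1 node {fern}, right has 0 { }.
  Root lily: left subtree has 1 node {fig}, right has 1 {ash}.

rose, poppy, teak, pear, rye, hop, elm, fern, bay, lily, fig, ash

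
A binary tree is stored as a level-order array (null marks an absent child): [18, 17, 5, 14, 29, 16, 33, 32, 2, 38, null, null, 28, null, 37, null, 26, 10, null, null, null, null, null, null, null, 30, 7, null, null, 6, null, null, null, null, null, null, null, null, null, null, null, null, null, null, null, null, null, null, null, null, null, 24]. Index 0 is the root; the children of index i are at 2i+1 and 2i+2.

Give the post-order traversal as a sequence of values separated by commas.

Post-order visits the left subtree, then the right subtree, then the node.
At 18: go left to 17.
  At 17: go left to 14.
    At 14: go left to 32.
      At 32: no left child.
      At 32: go right to 26.
        26 is a leaf — visit 26.
      Visit 32.
    At 14: go right to 2.
      At 2: go left to 10.
        10 is a leaf — visit 10.
      At 2: no right child.
      Visit 2.
    Visit 14.
  At 17: go right to 29.
    At 29: go left to 38.
      38 is a leaf — visit 38.
    At 29: no right child.
    Visit 29.
  Visit 17.
At 18: go right to 5.
  At 5: go left to 16.
    At 16: no left child.
    At 16: go right to 28.
      At 28: go left to 30.
        At 30: go left to 24.
          24 is a leaf — visit 24.
        At 30: no right child.
        Visit 30.
      At 28: go right to 7.
        7 is a leaf — visit 7.
      Visit 28.
    Visit 16.
  At 5: go right to 33.
    At 33: no left child.
    At 33: go right to 37.
      At 37: go left to 6.
        6 is a leaf — visit 6.
      At 37: no right child.
      Visit 37.
    Visit 33.
  Visit 5.
Visit 18.

26, 32, 10, 2, 14, 38, 29, 17, 24, 30, 7, 28, 16, 6, 37, 33, 5, 18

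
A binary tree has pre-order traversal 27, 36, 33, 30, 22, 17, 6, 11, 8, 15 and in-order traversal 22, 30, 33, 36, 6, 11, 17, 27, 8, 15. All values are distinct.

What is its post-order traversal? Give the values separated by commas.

22, 30, 33, 11, 6, 17, 36, 15, 8, 27

The first element of pre-order is the root; it splits in-order into left and right subtrees.
Root 27: left subtree has 7 nodes {22, 30, 33, 36, 6, 11, 17}, right has 2 {8, 15}.
  Root 36: left subtree has 3 nodes {22, 30, 33}, right has 3 {6, 11, 17}.
    Root 33: left subtree has 2 nodes {22, 30}, right has 0 { }.
      Root 30: left subtree has 1 node {22}, right has 0 { }.
    Root 17: left subtree has 2 nodes {6, 11}, right has 0 { }.
      Root 6: left subtree has 0 nodes { }, right has 1 {11}.
  Root 8: left subtree has 0 nodes { }, right has 1 {15}.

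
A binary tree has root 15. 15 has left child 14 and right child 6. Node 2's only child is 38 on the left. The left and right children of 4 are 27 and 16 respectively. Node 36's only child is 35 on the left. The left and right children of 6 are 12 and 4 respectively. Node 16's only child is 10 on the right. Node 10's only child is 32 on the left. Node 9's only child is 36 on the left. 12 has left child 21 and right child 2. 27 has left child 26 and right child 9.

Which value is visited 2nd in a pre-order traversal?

14

Pre-order visits the node, then its left subtree, then its right subtree.
Visit 15.
At 15: go left to 14.
  14 is a leaf — visit 14.
At 15: go right to 6.
  Visit 6.
  At 6: go left to 12.
    Visit 12.
    At 12: go left to 21.
      21 is a leaf — visit 21.
    At 12: go right to 2.
      Visit 2.
      At 2: go left to 38.
        38 is a leaf — visit 38.
      At 2: no right child.
  At 6: go right to 4.
    Visit 4.
    At 4: go left to 27.
      Visit 27.
      At 27: go left to 26.
        26 is a leaf — visit 26.
      At 27: go right to 9.
        Visit 9.
        At 9: go left to 36.
          Visit 36.
          At 36: go left to 35.
            35 is a leaf — visit 35.
          At 36: no right child.
        At 9: no right child.
    At 4: go right to 16.
      Visit 16.
      At 16: no left child.
      At 16: go right to 10.
        Visit 10.
        At 10: go left to 32.
          32 is a leaf — visit 32.
        At 10: no right child.
Full pre-order sequence: 15, 14, 6, 12, 21, 2, 38, 4, 27, 26, 9, 36, 35, 16, 10, 32.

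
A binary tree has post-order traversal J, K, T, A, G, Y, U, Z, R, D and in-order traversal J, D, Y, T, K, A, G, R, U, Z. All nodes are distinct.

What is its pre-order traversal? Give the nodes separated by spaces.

The last element of post-order is the root; it splits in-order into left and right subtrees.
Root D: left subtree has 1 node {J}, right has 8 {Y, T, K, A, G, R, U, Z}.
  Root R: left subtree has 5 nodes {Y, T, K, A, G}, right has 2 {U, Z}.
    Root Y: left subtree has 0 nodes { }, right has 4 {T, K, A, G}.
      Root G: left subtree has 3 nodes {T, K, A}, right has 0 { }.
        Root A: left subtree has 2 nodes {T, K}, right has 0 { }.
          Root T: left subtree has 0 nodes { }, right has 1 {K}.
    Root Z: left subtree has 1 node {U}, right has 0 { }.

D J R Y G A T K Z U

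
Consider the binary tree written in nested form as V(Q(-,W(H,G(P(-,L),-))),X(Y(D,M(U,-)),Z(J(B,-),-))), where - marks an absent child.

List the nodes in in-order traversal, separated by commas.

In-order visits the left subtree, then the node, then the right subtree.
At V: go left to Q.
  At Q: no left child.
  Visit Q.
  At Q: go right to W.
    At W: go left to H.
      H is a leaf — visit H.
    Visit W.
    At W: go right to G.
      At G: go left to P.
        At P: no left child.
        Visit P.
        At P: go right to L.
          L is a leaf — visit L.
      Visit G.
      At G: no right child.
Visit V.
At V: go right to X.
  At X: go left to Y.
    At Y: go left to D.
      D is a leaf — visit D.
    Visit Y.
    At Y: go right to M.
      At M: go left to U.
        U is a leaf — visit U.
      Visit M.
      At M: no right child.
  Visit X.
  At X: go right to Z.
    At Z: go left to J.
      At J: go left to B.
        B is a leaf — visit B.
      Visit J.
      At J: no right child.
    Visit Z.
    At Z: no right child.

Q, H, W, P, L, G, V, D, Y, U, M, X, B, J, Z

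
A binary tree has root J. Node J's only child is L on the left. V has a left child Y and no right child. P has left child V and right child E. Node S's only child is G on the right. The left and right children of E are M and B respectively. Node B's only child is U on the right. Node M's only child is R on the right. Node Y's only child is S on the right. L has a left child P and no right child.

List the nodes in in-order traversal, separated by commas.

In-order visits the left subtree, then the node, then the right subtree.
At J: go left to L.
  At L: go left to P.
    At P: go left to V.
      At V: go left to Y.
        At Y: no left child.
        Visit Y.
        At Y: go right to S.
          At S: no left child.
          Visit S.
          At S: go right to G.
            G is a leaf — visit G.
      Visit V.
      At V: no right child.
    Visit P.
    At P: go right to E.
      At E: go left to M.
        At M: no left child.
        Visit M.
        At M: go right to R.
          R is a leaf — visit R.
      Visit E.
      At E: go right to B.
        At B: no left child.
        Visit B.
        At B: go right to U.
          U is a leaf — visit U.
  Visit L.
  At L: no right child.
Visit J.
At J: no right child.

Y, S, G, V, P, M, R, E, B, U, L, J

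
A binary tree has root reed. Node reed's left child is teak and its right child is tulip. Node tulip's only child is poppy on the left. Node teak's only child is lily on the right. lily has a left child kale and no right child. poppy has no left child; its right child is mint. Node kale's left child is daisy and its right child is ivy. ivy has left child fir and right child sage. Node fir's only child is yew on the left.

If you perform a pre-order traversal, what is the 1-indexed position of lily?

3

Pre-order visits the node, then its left subtree, then its right subtree.
Visit reed.
At reed: go left to teak.
  Visit teak.
  At teak: no left child.
  At teak: go right to lily.
    Visit lily.
    At lily: go left to kale.
      Visit kale.
      At kale: go left to daisy.
        daisy is a leaf — visit daisy.
      At kale: go right to ivy.
        Visit ivy.
        At ivy: go left to fir.
          Visit fir.
          At fir: go left to yew.
            yew is a leaf — visit yew.
          At fir: no right child.
        At ivy: go right to sage.
          sage is a leaf — visit sage.
    At lily: no right child.
At reed: go right to tulip.
  Visit tulip.
  At tulip: go left to poppy.
    Visit poppy.
    At poppy: no left child.
    At poppy: go right to mint.
      mint is a leaf — visit mint.
  At tulip: no right child.
Full pre-order sequence: reed, teak, lily, kale, daisy, ivy, fir, yew, sage, tulip, poppy, mint.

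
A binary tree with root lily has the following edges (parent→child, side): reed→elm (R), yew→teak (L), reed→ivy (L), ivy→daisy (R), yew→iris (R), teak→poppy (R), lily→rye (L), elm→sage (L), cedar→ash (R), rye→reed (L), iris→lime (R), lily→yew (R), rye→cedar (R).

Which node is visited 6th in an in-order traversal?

In-order visits the left subtree, then the node, then the right subtree.
At lily: go left to rye.
  At rye: go left to reed.
    At reed: go left to ivy.
      At ivy: no left child.
      Visit ivy.
      At ivy: go right to daisy.
        daisy is a leaf — visit daisy.
    Visit reed.
    At reed: go right to elm.
      At elm: go left to sage.
        sage is a leaf — visit sage.
      Visit elm.
      At elm: no right child.
  Visit rye.
  At rye: go right to cedar.
    At cedar: no left child.
    Visit cedar.
    At cedar: go right to ash.
      ash is a leaf — visit ash.
Visit lily.
At lily: go right to yew.
  At yew: go left to teak.
    At teak: no left child.
    Visit teak.
    At teak: go right to poppy.
      poppy is a leaf — visit poppy.
  Visit yew.
  At yew: go right to iris.
    At iris: no left child.
    Visit iris.
    At iris: go right to lime.
      lime is a leaf — visit lime.
Full in-order sequence: ivy, daisy, reed, sage, elm, rye, cedar, ash, lily, teak, poppy, yew, iris, lime.

rye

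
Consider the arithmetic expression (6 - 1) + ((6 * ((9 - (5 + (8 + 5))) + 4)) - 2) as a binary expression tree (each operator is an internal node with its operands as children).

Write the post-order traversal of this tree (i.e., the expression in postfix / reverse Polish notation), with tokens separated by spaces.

6 1 - 6 9 5 8 5 + + - 4 + * 2 - +

Post-order on an expression tree gives postfix notation: for each operator, emit left operand, right operand, then the operator.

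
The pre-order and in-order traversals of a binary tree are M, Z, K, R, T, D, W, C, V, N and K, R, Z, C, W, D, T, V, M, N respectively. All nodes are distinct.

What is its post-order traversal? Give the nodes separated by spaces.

R K C W D V T Z N M

The first element of pre-order is the root; it splits in-order into left and right subtrees.
Root M: left subtree has 8 nodes {K, R, Z, C, W, D, T, V}, right has 1 {N}.
  Root Z: left subtree has 2 nodes {K, R}, right has 5 {C, W, D, T, V}.
    Root K: left subtree has 0 nodes { }, right has 1 {R}.
    Root T: left subtree has 3 nodes {C, W, D}, right has 1 {V}.
      Root D: left subtree has 2 nodes {C, W}, right has 0 { }.
        Root W: left subtree has 1 node {C}, right has 0 { }.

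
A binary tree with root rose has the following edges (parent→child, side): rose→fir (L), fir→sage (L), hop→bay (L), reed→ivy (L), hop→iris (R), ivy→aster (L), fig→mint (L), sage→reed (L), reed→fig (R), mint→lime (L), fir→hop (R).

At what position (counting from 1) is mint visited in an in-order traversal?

In-order visits the left subtree, then the node, then the right subtree.
At rose: go left to fir.
  At fir: go left to sage.
    At sage: go left to reed.
      At reed: go left to ivy.
        At ivy: go left to aster.
          aster is a leaf — visit aster.
        Visit ivy.
        At ivy: no right child.
      Visit reed.
      At reed: go right to fig.
        At fig: go left to mint.
          At mint: go left to lime.
            lime is a leaf — visit lime.
          Visit mint.
          At mint: no right child.
        Visit fig.
        At fig: no right child.
    Visit sage.
    At sage: no right child.
  Visit fir.
  At fir: go right to hop.
    At hop: go left to bay.
      bay is a leaf — visit bay.
    Visit hop.
    At hop: go right to iris.
      iris is a leaf — visit iris.
Visit rose.
At rose: no right child.
Full in-order sequence: aster, ivy, reed, lime, mint, fig, sage, fir, bay, hop, iris, rose.

5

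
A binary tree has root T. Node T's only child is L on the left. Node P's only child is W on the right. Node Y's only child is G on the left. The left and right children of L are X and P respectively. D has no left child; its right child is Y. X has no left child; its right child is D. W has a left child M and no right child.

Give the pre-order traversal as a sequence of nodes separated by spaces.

T L X D Y G P W M

Pre-order visits the node, then its left subtree, then its right subtree.
Visit T.
At T: go left to L.
  Visit L.
  At L: go left to X.
    Visit X.
    At X: no left child.
    At X: go right to D.
      Visit D.
      At D: no left child.
      At D: go right to Y.
        Visit Y.
        At Y: go left to G.
          G is a leaf — visit G.
        At Y: no right child.
  At L: go right to P.
    Visit P.
    At P: no left child.
    At P: go right to W.
      Visit W.
      At W: go left to M.
        M is a leaf — visit M.
      At W: no right child.
At T: no right child.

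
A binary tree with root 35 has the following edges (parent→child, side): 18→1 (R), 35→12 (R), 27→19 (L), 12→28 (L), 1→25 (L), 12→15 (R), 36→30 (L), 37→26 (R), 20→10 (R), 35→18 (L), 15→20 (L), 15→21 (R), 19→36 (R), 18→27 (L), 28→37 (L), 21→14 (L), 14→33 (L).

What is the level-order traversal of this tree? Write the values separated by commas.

Level-order visits nodes level by level from the root, left to right within each level.
Level 0: 35
Level 1: 18, 12
Level 2: 27, 1, 28, 15
Level 3: 19, 25, 37, 20, 21
Level 4: 36, 26, 10, 14
Level 5: 30, 33

35, 18, 12, 27, 1, 28, 15, 19, 25, 37, 20, 21, 36, 26, 10, 14, 30, 33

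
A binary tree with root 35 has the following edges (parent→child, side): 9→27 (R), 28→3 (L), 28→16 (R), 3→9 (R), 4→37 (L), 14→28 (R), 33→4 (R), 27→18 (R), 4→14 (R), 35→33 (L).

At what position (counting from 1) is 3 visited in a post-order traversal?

Post-order visits the left subtree, then the right subtree, then the node.
At 35: go left to 33.
  At 33: no left child.
  At 33: go right to 4.
    At 4: go left to 37.
      37 is a leaf — visit 37.
    At 4: go right to 14.
      At 14: no left child.
      At 14: go right to 28.
        At 28: go left to 3.
          At 3: no left child.
          At 3: go right to 9.
            At 9: no left child.
            At 9: go right to 27.
              At 27: no left child.
              At 27: go right to 18.
                18 is a leaf — visit 18.
              Visit 27.
            Visit 9.
          Visit 3.
        At 28: go right to 16.
          16 is a leaf — visit 16.
        Visit 28.
      Visit 14.
    Visit 4.
  Visit 33.
At 35: no right child.
Visit 35.
Full post-order sequence: 37, 18, 27, 9, 3, 16, 28, 14, 4, 33, 35.

5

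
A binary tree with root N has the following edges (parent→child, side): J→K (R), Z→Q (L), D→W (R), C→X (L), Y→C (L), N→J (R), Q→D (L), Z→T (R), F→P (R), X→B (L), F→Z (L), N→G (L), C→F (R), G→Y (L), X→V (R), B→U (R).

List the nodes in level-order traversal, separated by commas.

N, G, J, Y, K, C, X, F, B, V, Z, P, U, Q, T, D, W

Level-order visits nodes level by level from the root, left to right within each level.
Level 0: N
Level 1: G, J
Level 2: Y, K
Level 3: C
Level 4: X, F
Level 5: B, V, Z, P
Level 6: U, Q, T
Level 7: D
Level 8: W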